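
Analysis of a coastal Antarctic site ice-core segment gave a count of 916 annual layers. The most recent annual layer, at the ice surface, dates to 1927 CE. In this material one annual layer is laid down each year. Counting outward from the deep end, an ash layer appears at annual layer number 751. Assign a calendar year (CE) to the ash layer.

1762 CE

Between annual layer 751 and the ice surface there are 916 − 751 = 165 annual layers.
Counting back 165 years from 1927 CE places the ash layer in 1927 − 165 = 1762 CE.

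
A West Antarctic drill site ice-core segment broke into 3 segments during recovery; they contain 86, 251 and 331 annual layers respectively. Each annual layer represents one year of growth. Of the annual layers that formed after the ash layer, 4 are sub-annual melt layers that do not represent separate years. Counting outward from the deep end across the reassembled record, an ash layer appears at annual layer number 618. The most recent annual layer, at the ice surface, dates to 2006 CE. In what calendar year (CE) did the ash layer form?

1960 CE

Total annual layers = 86 + 251 + 331 = 668.
The ash layer sits at annual layer 618 from the deep end, so 668 − 618 = 50 annual layers formed after it.
Removing the 4 false annual layers leaves 50 − 4 = 46 true annual layers beyond the ash layer.
2006 − 46 = 1960 CE.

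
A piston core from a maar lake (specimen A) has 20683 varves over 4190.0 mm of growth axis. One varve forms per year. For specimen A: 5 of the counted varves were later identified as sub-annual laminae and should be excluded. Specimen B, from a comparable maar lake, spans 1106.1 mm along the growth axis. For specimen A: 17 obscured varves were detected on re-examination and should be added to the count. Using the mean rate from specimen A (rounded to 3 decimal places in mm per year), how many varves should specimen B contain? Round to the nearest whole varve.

5476 varves

Specimen A: true varve count = 20683 − 5 + 17 = 20695.
A: Extension rate ≈ 4190.0 / 20695 = 0.202 mm per year.
For B, 1106.1 / 0.202 = 5475.74 years ≈ 5476 varves.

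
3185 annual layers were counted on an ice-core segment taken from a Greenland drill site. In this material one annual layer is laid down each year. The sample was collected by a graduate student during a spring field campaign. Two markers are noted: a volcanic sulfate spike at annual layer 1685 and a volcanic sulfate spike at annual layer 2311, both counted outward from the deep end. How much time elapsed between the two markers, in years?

Separation: 2311 − 1685 = 626 annual layers.
One annual layer per year makes the interval 626 years.

626 years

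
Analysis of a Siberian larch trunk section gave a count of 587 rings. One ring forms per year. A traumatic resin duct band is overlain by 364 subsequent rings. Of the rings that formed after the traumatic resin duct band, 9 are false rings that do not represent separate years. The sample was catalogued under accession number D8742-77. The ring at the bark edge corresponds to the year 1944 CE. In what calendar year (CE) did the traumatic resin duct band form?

1589 CE

364 rings post-date the traumatic resin duct band.
364 − 9 false = 355 true rings after the traumatic resin duct band.
The ring at the bark edge is 1944 CE, so the traumatic resin duct band dates to 1944 − 355 = 1589 CE.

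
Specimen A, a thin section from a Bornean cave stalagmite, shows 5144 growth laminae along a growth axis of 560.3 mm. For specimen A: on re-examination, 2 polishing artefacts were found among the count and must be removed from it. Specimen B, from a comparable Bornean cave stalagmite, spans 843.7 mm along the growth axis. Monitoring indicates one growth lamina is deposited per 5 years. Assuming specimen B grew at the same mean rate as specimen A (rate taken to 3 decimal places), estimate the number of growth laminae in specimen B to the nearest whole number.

Specimen A: true growth lamina count = 5144 − 2 = 5142.
Specimen A: multiplying by 5 years per growth lamina: 5142 × 5 = 25710 years.
A: Mean rate = 560.3 mm / 25710 years ≈ 0.022 mm/year.
For B, 843.7 / 0.022 = 38350.00 years; at 5 years per growth lamina that is 38350.00 / 5 ≈ 7670 growth laminae.

7670 growth laminae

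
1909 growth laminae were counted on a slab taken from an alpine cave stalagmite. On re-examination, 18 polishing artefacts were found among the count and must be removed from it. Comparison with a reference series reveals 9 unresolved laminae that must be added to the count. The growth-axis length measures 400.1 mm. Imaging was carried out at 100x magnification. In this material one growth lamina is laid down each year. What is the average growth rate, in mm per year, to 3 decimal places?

Correcting the raw count gives 1909 − 18 + 9 = 1900 true growth laminae.
400.1 mm over 1900 years gives 400.1 / 1900 ≈ 0.211 mm per year.

0.211 mm per year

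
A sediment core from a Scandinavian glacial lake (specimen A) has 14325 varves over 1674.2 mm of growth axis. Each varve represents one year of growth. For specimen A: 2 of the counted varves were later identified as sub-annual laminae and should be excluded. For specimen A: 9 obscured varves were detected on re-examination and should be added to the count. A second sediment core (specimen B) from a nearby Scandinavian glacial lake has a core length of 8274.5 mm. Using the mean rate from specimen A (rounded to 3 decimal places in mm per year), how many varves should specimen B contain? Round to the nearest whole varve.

70722 varves

Specimen A: true varve count = 14325 − 2 + 9 = 14332.
A: 1674.2 mm over 14332 years gives 1674.2 / 14332 ≈ 0.117 mm per year.
B spans 8274.5 / 0.117 = 70722.22 years ≈ 70722 varves.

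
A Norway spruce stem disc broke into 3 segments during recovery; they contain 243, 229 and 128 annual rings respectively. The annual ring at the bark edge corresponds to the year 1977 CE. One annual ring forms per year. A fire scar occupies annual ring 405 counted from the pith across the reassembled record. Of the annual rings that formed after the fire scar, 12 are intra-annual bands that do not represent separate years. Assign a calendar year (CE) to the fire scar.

Total annual rings = 243 + 229 + 128 = 600.
Between annual ring 405 and the bark edge there are 600 − 405 = 195 annual rings.
Removing the 12 false annual rings leaves 195 − 12 = 183 true annual rings beyond the fire scar.
Counting back 183 years from 1977 CE places the fire scar in 1977 − 183 = 1794 CE.

1794 CE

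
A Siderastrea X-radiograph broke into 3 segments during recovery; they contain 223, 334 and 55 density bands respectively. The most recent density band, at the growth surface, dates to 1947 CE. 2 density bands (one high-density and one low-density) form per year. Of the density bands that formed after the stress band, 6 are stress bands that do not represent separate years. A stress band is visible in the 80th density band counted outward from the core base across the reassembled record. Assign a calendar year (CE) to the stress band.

1684 CE

Total density bands = 223 + 334 + 55 = 612.
Between density band 80 and the growth surface there are 612 − 80 = 532 density bands.
Excluding 6 false density bands: 532 − 6 = 526.
526 density bands at 2 per year is 526 / 2 = 263 years.
Counting back 263 years from 1947 CE places the stress band in 1947 − 263 = 1684 CE.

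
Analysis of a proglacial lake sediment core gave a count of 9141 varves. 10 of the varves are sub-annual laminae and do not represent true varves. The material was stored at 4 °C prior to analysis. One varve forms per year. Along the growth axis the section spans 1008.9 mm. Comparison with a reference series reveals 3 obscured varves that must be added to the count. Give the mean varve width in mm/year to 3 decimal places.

After corrections the count is 9141 − 10 + 3 = 9134 varves.
1008.9 mm over 9134 years gives 1008.9 / 9134 ≈ 0.110 mm/year.

0.110 mm/year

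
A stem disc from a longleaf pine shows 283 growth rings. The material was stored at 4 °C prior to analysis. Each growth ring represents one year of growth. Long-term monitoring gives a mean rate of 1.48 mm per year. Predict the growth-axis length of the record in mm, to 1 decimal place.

283 years of growth are recorded.
Length ≈ 1.48 × 283 = 418.8 mm.

418.8 mm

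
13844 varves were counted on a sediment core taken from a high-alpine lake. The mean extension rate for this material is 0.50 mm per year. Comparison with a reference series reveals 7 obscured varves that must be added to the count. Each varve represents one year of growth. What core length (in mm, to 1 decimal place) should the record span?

Adjusted count: 13844 + 7 = 13851 varves.
Length ≈ 0.50 × 13851 = 6925.5 mm.

6925.5 mm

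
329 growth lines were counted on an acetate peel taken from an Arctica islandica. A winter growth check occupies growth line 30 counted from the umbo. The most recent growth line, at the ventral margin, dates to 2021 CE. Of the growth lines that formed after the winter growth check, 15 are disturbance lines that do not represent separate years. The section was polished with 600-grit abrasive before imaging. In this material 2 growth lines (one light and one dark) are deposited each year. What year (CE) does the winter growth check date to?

1879 CE

329 − 30 = 299 growth lines lie beyond the winter growth check toward the ventral margin.
Removing the 15 false growth lines leaves 299 − 15 = 284 true growth lines beyond the winter growth check.
284 growth lines at 2 per year is 284 / 2 = 142 years.
The growth line at the ventral margin is 2021 CE, so the winter growth check dates to 2021 − 142 = 1879 CE.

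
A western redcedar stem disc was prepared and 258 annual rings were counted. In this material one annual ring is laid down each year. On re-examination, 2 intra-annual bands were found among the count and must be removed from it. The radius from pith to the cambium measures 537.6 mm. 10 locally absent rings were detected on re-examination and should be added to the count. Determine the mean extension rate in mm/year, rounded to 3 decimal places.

2.021 mm/year

After corrections the count is 258 − 2 + 10 = 266 annual rings.
Extension rate ≈ 537.6 / 266 = 2.021 mm/year.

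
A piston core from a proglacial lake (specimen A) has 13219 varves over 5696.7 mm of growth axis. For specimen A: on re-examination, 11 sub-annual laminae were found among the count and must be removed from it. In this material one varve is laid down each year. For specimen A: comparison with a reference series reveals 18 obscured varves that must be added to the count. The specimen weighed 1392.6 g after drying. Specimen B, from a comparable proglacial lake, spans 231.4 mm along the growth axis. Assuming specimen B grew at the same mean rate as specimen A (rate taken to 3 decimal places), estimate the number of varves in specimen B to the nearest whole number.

Specimen A: adjusted count: 13219 − 11 + 18 = 13226 varves.
A: 5696.7 mm over 13226 years gives 5696.7 / 13226 ≈ 0.431 mm/year.
B spans 231.4 / 0.431 = 536.89 years ≈ 537 varves.

537 varves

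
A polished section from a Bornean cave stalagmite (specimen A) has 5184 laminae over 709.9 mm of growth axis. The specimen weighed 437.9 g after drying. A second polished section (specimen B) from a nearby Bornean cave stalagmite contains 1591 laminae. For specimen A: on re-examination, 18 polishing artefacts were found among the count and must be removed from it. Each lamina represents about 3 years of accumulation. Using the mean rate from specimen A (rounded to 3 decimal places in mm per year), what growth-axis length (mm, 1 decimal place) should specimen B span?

219.6 mm

Specimen A: adjusted count: 5184 − 18 = 5166 laminae.
Specimen A: 5166 laminae at 3 years each span 5166 × 3 = 15498 years.
A: Extension rate ≈ 709.9 / 15498 = 0.046 mm per year.
Specimen B: 1591 laminae at 3 years each span 1591 × 3 = 4773 years. Length of B = 0.046 × 4773 = 219.6 mm.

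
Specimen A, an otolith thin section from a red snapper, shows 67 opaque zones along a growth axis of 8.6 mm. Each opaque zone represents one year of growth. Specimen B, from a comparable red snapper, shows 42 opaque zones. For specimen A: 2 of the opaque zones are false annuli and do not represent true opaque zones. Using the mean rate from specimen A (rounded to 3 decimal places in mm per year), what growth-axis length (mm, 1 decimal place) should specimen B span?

5.5 mm

Specimen A: correcting the raw count gives 67 − 2 = 65 true opaque zones.
A: 8.6 mm over 65 years gives 8.6 / 65 ≈ 0.132 mm/year.
B's length ≈ 0.132 × 42 = 5.5 mm.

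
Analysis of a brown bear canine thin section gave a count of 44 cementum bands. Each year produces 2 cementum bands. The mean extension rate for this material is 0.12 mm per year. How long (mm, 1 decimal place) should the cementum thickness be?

2.6 mm

Dividing by 2 cementum bands per year: 44 / 2 = 22 years.
22 years at 0.12 mm/year gives 0.12 × 22 = 2.6 mm.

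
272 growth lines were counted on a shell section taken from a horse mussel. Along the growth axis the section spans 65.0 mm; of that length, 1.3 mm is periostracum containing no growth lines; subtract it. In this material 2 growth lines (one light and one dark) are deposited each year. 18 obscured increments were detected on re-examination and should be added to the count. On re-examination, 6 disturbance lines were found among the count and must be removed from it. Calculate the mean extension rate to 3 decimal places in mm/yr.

0.449 mm/yr

Adjusted count: 272 − 6 + 18 = 284 growth lines.
Dividing by 2 growth lines per year: 284 / 2 = 142 years.
The growth record spans 65.0 − 1.3 = 63.7 mm.
Mean rate = 63.7 mm / 142 years ≈ 0.449 mm/yr.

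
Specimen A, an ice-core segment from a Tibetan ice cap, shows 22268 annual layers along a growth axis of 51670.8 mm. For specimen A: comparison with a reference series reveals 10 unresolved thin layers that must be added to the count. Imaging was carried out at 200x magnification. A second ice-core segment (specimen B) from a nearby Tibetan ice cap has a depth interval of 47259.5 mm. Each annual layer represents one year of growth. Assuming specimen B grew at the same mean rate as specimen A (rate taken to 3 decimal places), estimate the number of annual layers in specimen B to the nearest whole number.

Specimen A: correcting the raw count gives 22268 + 10 = 22278 true annual layers.
A: Mean rate = 51670.8 mm / 22278 years ≈ 2.319 mm/yr.
For B, 47259.5 / 2.319 = 20379.26 years ≈ 20379 annual layers.

20379 annual layers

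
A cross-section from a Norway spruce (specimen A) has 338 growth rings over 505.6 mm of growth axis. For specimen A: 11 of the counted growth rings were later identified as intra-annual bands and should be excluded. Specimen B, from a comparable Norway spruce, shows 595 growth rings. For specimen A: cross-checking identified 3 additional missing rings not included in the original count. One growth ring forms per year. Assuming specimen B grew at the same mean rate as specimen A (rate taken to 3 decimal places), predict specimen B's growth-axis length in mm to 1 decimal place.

911.5 mm

Specimen A: true growth ring count = 338 − 11 + 3 = 330.
A: Mean rate = 505.6 mm / 330 years ≈ 1.532 mm/year.
For B, 1.532 mm/year × 595 years = 911.5 mm.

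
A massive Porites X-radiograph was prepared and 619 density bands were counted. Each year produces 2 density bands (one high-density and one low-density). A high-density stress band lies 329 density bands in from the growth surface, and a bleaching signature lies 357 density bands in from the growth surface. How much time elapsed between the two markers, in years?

The two markers are separated by 357 − 329 = 28 density bands.
With 2 density bands per year, 28 / 2 = 14 years.

14 yr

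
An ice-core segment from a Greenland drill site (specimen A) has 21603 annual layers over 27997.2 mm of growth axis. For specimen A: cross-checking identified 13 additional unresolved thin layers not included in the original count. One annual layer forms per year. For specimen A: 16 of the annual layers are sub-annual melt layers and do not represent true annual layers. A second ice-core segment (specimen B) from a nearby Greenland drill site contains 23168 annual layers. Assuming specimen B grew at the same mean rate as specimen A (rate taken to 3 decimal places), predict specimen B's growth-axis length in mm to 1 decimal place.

30025.7 mm

Specimen A: true annual layer count = 21603 − 16 + 13 = 21600.
A: Extension rate ≈ 27997.2 / 21600 = 1.296 mm per year.
B's length ≈ 1.296 × 23168 = 30025.7 mm.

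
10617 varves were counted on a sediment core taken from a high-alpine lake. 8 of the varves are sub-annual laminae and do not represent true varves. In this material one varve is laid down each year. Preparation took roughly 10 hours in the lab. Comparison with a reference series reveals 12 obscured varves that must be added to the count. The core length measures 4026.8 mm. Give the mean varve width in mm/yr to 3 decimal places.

True varve count = 10617 − 8 + 12 = 10621.
Mean rate = 4026.8 mm / 10621 years ≈ 0.379 mm/yr.

0.379 mm/yr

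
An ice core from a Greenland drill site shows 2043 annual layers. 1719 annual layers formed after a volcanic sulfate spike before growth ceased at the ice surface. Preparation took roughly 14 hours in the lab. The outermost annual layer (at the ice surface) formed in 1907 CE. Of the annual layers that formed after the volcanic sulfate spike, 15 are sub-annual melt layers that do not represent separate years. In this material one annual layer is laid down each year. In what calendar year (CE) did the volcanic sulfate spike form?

There are 1719 annual layers younger than the volcanic sulfate spike.
Removing the 15 false annual layers leaves 1719 − 15 = 1704 true annual layers beyond the volcanic sulfate spike.
The annual layer at the ice surface is 1907 CE, so the volcanic sulfate spike dates to 1907 − 1704 = 203 CE.

203 CE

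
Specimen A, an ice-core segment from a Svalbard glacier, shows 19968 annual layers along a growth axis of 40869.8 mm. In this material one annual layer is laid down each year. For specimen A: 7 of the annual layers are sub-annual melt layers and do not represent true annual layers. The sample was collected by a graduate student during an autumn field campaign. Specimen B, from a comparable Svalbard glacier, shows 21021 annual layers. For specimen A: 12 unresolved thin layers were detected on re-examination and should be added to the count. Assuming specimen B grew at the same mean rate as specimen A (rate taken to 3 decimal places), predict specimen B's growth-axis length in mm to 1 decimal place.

Specimen A: true annual layer count = 19968 − 7 + 12 = 19973.
A: Mean rate = 40869.8 mm / 19973 years ≈ 2.046 mm/yr.
For B, 2.046 mm/year × 21021 years = 43009.0 mm.

43009.0 mm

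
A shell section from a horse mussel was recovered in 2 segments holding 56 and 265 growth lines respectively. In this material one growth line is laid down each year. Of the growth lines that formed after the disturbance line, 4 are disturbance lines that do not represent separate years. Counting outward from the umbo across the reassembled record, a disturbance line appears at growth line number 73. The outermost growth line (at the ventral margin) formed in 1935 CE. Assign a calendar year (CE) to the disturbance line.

1691 CE

Total growth lines = 56 + 265 = 321.
321 − 73 = 248 growth lines lie beyond the disturbance line toward the ventral margin.
248 − 4 false = 244 true growth lines after the disturbance line.
Counting back 244 years from 1935 CE places the disturbance line in 1935 − 244 = 1691 CE.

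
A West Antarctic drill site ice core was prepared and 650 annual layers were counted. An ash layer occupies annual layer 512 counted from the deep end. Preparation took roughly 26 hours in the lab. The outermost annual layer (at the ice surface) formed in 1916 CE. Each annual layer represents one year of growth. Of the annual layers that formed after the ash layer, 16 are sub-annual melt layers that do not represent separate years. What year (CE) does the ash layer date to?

1794 CE

Between annual layer 512 and the ice surface there are 650 − 512 = 138 annual layers.
Removing the 16 false annual layers leaves 138 − 16 = 122 true annual layers beyond the ash layer.
1916 − 122 = 1794 CE.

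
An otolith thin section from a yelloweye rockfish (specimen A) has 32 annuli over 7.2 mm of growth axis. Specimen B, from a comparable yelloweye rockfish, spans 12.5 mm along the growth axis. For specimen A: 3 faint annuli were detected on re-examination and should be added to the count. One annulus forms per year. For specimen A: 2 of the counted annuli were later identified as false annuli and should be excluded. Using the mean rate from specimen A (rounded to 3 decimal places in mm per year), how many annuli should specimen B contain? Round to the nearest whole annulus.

57 annuli

Specimen A: adjusted count: 32 − 2 + 3 = 33 annuli.
A: Extension rate ≈ 7.2 / 33 = 0.218 mm/yr.
For B, 12.5 / 0.218 = 57.34 years ≈ 57 annuli.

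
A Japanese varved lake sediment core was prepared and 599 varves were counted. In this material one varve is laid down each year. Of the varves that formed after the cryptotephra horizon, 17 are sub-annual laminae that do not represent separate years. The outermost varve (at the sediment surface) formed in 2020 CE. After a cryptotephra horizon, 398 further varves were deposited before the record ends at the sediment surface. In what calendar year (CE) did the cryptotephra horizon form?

1639 CE

398 varves formed after the cryptotephra horizon.
Removing the 17 false varves leaves 398 − 17 = 381 true varves beyond the cryptotephra horizon.
The varve at the sediment surface is 2020 CE, so the cryptotephra horizon dates to 2020 − 381 = 1639 CE.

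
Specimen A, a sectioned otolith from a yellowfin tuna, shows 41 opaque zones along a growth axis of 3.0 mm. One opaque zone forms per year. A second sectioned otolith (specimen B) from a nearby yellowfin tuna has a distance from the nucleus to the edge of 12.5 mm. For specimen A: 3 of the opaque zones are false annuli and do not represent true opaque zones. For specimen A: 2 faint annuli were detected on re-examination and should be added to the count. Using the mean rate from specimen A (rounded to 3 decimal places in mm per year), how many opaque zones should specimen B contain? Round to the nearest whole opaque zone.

Specimen A: correcting the raw count gives 41 − 3 + 2 = 40 true opaque zones.
A: 3.0 mm over 40 years gives 3.0 / 40 ≈ 0.075 mm/yr.
Specimen B: 12.5 mm / 0.075 mm per year = 166.67 years ≈ 167 opaque zones.

167 opaque zones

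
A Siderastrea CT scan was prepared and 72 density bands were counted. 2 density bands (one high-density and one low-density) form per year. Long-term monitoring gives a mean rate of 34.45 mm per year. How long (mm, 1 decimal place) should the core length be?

1240.2 mm

Dividing by 2 density bands per year: 72 / 2 = 36 years.
Length ≈ 34.45 × 36 = 1240.2 mm.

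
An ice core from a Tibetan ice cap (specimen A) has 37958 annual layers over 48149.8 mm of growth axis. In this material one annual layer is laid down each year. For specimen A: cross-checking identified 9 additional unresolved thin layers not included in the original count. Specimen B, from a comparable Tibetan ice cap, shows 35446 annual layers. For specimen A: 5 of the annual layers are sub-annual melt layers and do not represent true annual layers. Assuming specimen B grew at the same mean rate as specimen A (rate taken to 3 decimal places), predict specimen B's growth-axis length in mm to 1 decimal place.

Specimen A: true annual layer count = 37958 − 5 + 9 = 37962.
A: Extension rate ≈ 48149.8 / 37962 = 1.268 mm per year.
For B, 1.268 mm/year × 35446 years = 44945.5 mm.

44945.5 mm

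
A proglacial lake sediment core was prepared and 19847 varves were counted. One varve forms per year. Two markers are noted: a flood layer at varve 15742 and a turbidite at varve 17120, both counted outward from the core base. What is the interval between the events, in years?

1378 yr

Separation: 17120 − 15742 = 1378 varves.
That is 1378 years at one varve per year.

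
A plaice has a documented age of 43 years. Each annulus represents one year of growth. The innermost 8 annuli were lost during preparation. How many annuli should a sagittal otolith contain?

35 annuli

Expected annuli over 43 years: 43.
43 − 8 missed = 35 annuli expected in the prepared section.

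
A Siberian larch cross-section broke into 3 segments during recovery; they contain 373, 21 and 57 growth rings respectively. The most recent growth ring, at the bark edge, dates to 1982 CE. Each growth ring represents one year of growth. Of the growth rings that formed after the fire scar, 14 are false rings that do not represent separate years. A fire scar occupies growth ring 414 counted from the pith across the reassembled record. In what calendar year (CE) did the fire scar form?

Total growth rings = 373 + 21 + 57 = 451.
Between growth ring 414 and the bark edge there are 451 − 414 = 37 growth rings.
37 − 14 false = 23 true growth rings after the fire scar.
1982 − 23 = 1959 CE.

1959 CE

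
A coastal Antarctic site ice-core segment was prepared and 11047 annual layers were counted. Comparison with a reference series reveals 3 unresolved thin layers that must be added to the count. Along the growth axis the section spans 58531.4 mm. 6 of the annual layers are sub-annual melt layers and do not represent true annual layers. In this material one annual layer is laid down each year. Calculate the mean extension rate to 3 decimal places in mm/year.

5.300 mm/year

Correcting the raw count gives 11047 − 6 + 3 = 11044 true annual layers.
Extension rate ≈ 58531.4 / 11044 = 5.300 mm/year.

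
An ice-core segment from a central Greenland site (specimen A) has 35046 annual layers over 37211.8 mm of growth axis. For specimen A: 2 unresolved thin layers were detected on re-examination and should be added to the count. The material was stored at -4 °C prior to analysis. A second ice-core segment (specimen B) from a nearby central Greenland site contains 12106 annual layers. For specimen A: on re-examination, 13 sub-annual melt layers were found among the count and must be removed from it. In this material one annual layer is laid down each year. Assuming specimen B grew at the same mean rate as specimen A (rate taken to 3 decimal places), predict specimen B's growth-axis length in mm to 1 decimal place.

Specimen A: correcting the raw count gives 35046 − 13 + 2 = 35035 true annual layers.
A: Extension rate ≈ 37211.8 / 35035 = 1.062 mm/yr.
B's length ≈ 1.062 × 12106 = 12856.6 mm.

12856.6 mm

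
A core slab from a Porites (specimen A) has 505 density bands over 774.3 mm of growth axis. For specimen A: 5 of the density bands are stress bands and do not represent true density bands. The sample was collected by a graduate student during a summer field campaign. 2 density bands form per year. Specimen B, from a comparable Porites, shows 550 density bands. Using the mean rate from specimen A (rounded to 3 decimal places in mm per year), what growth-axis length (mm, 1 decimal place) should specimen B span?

851.7 mm

Specimen A: adjusted count: 505 − 5 = 500 density bands.
Specimen A: with 2 density bands per year, 500 / 2 = 250 years.
A: Mean rate = 774.3 mm / 250 years ≈ 3.097 mm/year.
Specimen B: 550 density bands at 2 per year is 550 / 2 = 275 years. For B, 3.097 mm/year × 275 years = 851.7 mm.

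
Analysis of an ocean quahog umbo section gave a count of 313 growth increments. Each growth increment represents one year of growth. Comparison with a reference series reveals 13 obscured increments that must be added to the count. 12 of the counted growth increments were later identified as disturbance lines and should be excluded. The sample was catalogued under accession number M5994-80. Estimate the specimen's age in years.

True growth increment count = 313 − 12 + 13 = 314.
At one growth increment per year, that is 314 years.

314 years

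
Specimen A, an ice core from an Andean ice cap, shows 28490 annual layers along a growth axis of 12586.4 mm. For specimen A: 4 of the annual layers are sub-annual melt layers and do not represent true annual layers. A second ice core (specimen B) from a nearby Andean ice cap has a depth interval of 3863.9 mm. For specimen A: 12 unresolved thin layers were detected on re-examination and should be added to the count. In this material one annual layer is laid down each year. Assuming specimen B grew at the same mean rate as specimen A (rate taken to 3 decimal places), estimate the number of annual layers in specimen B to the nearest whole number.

Specimen A: true annual layer count = 28490 − 4 + 12 = 28498.
A: Mean rate = 12586.4 mm / 28498 years ≈ 0.442 mm/year.
B spans 3863.9 / 0.442 = 8741.86 years ≈ 8742 annual layers.

8742 annual layers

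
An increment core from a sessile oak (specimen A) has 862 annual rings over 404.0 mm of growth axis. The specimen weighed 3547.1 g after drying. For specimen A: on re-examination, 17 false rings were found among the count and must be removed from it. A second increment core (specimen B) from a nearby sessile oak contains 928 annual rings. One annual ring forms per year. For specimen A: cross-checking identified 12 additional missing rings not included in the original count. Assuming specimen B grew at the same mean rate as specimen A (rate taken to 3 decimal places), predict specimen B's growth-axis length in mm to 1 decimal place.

437.1 mm

Specimen A: true annual ring count = 862 − 17 + 12 = 857.
A: 404.0 mm over 857 years gives 404.0 / 857 ≈ 0.471 mm per year.
B's length ≈ 0.471 × 928 = 437.1 mm.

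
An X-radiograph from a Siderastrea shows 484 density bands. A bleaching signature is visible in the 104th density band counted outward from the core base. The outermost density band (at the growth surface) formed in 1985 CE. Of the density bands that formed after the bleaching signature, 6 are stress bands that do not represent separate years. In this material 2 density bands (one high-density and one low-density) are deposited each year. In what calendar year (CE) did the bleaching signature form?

1798 CE

484 − 104 = 380 density bands lie beyond the bleaching signature toward the growth surface.
380 − 6 false = 374 true density bands after the bleaching signature.
Dividing by 2 density bands per year: 374 / 2 = 187 years.
The density band at the growth surface is 1985 CE, so the bleaching signature dates to 1985 − 187 = 1798 CE.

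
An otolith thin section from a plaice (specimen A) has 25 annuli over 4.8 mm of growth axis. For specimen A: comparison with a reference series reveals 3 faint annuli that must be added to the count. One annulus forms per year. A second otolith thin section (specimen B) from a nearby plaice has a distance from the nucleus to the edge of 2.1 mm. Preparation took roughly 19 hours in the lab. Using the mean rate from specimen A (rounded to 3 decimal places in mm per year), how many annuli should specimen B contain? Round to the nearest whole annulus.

12 annuli

Specimen A: after corrections the count is 25 + 3 = 28 annuli.
A: 4.8 mm over 28 years gives 4.8 / 28 ≈ 0.171 mm/yr.
For B, 2.1 / 0.171 = 12.28 years ≈ 12 annuli.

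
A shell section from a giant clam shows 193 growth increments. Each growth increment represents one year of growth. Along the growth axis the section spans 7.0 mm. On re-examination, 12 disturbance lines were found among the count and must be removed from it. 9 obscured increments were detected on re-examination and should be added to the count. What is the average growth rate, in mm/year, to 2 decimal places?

Correcting the raw count gives 193 − 12 + 9 = 190 true growth increments.
7.0 mm over 190 years gives 7.0 / 190 ≈ 0.04 mm/year.

0.04 mm/year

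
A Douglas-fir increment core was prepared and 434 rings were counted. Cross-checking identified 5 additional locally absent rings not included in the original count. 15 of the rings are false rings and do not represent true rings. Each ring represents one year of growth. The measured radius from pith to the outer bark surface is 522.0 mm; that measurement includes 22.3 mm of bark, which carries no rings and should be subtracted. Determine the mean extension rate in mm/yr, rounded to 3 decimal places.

1.179 mm/yr

True ring count = 434 − 15 + 5 = 424.
The growth record spans 522.0 − 22.3 = 499.7 mm.
Mean rate = 499.7 mm / 424 years ≈ 1.179 mm/yr.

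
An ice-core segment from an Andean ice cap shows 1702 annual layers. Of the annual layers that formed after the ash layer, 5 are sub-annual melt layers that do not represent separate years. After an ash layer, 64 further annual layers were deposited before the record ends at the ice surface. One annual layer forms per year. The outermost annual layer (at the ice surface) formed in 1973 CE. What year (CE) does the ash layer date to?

1914 CE

64 annual layers formed after the ash layer.
64 − 5 false = 59 true annual layers after the ash layer.
Counting back 59 years from 1973 CE places the ash layer in 1973 − 59 = 1914 CE.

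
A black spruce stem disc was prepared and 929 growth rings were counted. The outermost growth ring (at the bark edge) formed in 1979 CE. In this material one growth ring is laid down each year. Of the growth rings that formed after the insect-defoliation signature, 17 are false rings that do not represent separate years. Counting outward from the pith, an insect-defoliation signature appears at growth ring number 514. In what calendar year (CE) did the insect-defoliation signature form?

Between growth ring 514 and the bark edge there are 929 − 514 = 415 growth rings.
415 − 17 false = 398 true growth rings after the insect-defoliation signature.
1979 − 398 = 1581 CE.

1581 CE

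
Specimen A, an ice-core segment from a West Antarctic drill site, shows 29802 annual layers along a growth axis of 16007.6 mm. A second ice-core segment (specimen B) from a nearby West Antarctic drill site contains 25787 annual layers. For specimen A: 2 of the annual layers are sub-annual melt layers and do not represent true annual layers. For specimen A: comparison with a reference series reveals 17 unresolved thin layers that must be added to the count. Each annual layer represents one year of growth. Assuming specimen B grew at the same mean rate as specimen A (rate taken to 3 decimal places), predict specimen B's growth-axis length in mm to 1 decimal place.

13847.6 mm

Specimen A: after corrections the count is 29802 − 2 + 17 = 29817 annual layers.
A: Extension rate ≈ 16007.6 / 29817 = 0.537 mm per year.
B's length ≈ 0.537 × 25787 = 13847.6 mm.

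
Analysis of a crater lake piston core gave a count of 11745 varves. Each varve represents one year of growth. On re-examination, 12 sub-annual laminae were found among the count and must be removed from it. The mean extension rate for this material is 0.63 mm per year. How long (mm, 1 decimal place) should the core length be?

True varve count = 11745 − 12 = 11733.
Length ≈ 0.63 × 11733 = 7391.8 mm.

7391.8 mm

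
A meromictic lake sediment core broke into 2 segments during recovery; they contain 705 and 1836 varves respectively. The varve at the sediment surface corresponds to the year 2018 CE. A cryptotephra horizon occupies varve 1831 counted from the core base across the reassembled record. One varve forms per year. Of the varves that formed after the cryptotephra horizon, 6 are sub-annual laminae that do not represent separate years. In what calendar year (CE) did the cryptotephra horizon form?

1314 CE

Total varves = 705 + 1836 = 2541.
2541 − 1831 = 710 varves lie beyond the cryptotephra horizon toward the sediment surface.
710 − 6 false = 704 true varves after the cryptotephra horizon.
2018 − 704 = 1314 CE.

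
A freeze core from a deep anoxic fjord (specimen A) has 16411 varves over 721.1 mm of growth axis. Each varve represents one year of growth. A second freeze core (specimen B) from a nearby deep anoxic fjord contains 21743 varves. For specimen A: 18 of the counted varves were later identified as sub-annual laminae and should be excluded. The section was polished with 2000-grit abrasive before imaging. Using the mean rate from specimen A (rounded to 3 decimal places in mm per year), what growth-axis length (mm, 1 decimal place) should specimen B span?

Specimen A: true varve count = 16411 − 18 = 16393.
A: Mean rate = 721.1 mm / 16393 years ≈ 0.044 mm/yr.
B's length ≈ 0.044 × 21743 = 956.7 mm.

956.7 mm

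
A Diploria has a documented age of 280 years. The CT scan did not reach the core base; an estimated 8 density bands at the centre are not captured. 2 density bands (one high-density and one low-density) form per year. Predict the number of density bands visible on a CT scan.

With 2 density bands per year, 280 years would produce 280 × 2 = 560 density bands.
Less the 8 uncaptured density bands: 560 − 8 = 552.

552 density bands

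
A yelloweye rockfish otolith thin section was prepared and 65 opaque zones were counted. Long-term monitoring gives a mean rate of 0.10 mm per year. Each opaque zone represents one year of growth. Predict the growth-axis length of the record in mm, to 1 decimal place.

6.5 mm

65 years of growth are recorded.
Length ≈ 0.10 × 65 = 6.5 mm.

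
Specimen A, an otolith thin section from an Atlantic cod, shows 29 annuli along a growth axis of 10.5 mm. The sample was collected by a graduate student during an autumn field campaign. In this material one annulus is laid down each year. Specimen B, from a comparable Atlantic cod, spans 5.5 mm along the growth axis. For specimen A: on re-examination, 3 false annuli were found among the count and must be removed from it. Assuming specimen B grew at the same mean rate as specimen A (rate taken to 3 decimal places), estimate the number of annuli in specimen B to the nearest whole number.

14 annuli

Specimen A: adjusted count: 29 − 3 = 26 annuli.
A: 10.5 mm over 26 years gives 10.5 / 26 ≈ 0.404 mm/yr.
Specimen B: 5.5 mm / 0.404 mm per year = 13.61 years ≈ 14 annuli.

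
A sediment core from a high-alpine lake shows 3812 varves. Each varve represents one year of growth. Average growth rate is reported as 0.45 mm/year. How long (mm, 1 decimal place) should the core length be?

1715.4 mm

The record spans 3812 years at 0.45 mm per year.
3812 years at 0.45 mm/year gives 0.45 × 3812 = 1715.4 mm.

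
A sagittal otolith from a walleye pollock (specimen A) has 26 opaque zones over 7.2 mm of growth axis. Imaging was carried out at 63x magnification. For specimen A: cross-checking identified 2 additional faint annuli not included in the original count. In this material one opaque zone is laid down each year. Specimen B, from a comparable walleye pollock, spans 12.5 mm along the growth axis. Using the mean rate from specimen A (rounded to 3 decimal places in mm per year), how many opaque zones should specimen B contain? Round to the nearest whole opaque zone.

Specimen A: true opaque zone count = 26 + 2 = 28.
A: Mean rate = 7.2 mm / 28 years ≈ 0.257 mm/year.
Specimen B: 12.5 mm / 0.257 mm per year = 48.64 years ≈ 49 opaque zones.

49 opaque zones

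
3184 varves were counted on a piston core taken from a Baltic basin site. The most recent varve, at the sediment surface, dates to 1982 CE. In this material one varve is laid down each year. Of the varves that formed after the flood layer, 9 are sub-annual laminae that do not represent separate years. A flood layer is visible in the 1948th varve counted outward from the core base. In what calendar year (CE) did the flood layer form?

Between varve 1948 and the sediment surface there are 3184 − 1948 = 1236 varves.
Removing the 9 false varves leaves 1236 − 9 = 1227 true varves beyond the flood layer.
The varve at the sediment surface is 1982 CE, so the flood layer dates to 1982 − 1227 = 755 CE.

755 CE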